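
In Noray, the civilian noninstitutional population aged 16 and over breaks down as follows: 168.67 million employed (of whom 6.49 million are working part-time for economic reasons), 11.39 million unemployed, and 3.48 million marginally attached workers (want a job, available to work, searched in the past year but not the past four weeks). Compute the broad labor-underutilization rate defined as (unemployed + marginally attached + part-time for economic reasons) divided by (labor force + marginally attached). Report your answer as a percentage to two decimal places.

Broad underutilization rate ≈ 11.64%.

Labor force = 168.67 + 11.39 = 180.06 million.
Numerator = 11.39 + 3.48 + 6.49 = 21.36 million.
Denominator = 180.06 + 3.48 = 183.54 million.
Broad rate = 21.36 / 183.54 = 11.64%.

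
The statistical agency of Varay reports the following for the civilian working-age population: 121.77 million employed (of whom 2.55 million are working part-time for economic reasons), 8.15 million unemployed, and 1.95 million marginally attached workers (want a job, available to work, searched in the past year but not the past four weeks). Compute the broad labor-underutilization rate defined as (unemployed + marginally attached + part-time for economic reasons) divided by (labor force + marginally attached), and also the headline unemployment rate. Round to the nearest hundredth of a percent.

Broad underutilization rate ≈ 9.59%; headline unemployment rate ≈ 6.27%.

Labor force = 121.77 + 8.15 = 129.92 million.
Numerator = 8.15 + 1.95 + 2.55 = 12.65 million.
Denominator = 129.92 + 1.95 = 131.87 million.
Broad rate = 12.65 / 131.87 = 9.59%.
Headline unemployment rate = 8.15 / 129.92 = 6.27%.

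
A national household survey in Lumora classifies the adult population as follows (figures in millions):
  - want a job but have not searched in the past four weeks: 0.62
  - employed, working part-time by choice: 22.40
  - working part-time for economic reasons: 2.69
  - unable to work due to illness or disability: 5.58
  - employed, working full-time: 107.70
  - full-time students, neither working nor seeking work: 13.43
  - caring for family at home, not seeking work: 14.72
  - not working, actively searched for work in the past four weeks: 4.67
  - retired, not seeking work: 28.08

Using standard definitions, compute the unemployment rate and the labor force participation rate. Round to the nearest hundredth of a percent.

Unemployment rate ≈ 3.40%; labor force participation rate ≈ 68.77%.

Employed = 22.40 + 2.69 + 107.70 = 132.79 million (anyone who worked, including part-time for economic reasons, counts as employed).
Unemployed = 4.67 million.
Labor force = 132.79 + 4.67 = 137.46 million.
Not in labor force = 0.62 + 5.58 + 13.43 + 14.72 + 28.08 = 62.43 million (those not working and not actively searching are outside the labor force — including those who want a job but have given up searching).
Civilian working-age population = 137.46 + 62.43 = 199.89 million.
Unemployment rate = 4.67 / 137.46 = 3.40%.
Labor force participation rate = 137.46 / 199.89 = 68.77%.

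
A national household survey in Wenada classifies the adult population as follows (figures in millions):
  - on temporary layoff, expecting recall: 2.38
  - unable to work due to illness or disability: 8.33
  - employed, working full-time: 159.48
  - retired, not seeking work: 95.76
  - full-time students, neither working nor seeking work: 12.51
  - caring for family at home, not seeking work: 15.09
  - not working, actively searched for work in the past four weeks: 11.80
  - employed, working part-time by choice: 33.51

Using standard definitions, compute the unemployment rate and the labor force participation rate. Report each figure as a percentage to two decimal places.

Unemployment rate ≈ 6.84%; labor force participation rate ≈ 61.14%.

Employed = 159.48 + 33.51 = 192.99 million.
Unemployed = 2.38 + 11.80 = 14.18 million (jobless and actively searching, or on temporary layoff).
Labor force = 192.99 + 14.18 = 207.17 million.
Not in labor force = 8.33 + 95.76 + 12.51 + 15.09 = 131.69 million (those not working and not actively searching are outside the labor force).
Civilian working-age population = 207.17 + 131.69 = 338.86 million.
Unemployment rate = 14.18 / 207.17 = 6.84%.
Labor force participation rate = 207.17 / 338.86 = 61.14%.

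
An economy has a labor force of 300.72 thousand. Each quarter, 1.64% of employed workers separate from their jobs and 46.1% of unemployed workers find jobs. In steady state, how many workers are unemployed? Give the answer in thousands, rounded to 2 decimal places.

About 10.33 thousand are unemployed in steady state.

Steady-state unemployment rate u* = s/(s+f) = 1.64/(1.64+46.1) = 0.034353.
Unemployed = u* × labor force = 0.034353 × 300.72 ≈ 10.33 thousand.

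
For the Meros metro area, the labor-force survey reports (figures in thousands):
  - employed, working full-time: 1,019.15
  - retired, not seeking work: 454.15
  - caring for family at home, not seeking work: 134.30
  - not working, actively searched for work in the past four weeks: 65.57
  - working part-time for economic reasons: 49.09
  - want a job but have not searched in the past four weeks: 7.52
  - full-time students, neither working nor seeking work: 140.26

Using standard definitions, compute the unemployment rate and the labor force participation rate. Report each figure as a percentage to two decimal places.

Employed = 1,019.15 + 49.09 = 1,068.24 thousand (anyone who worked, including part-time for economic reasons, counts as employed).
Unemployed = 65.57 thousand.
Labor force = 1,068.24 + 65.57 = 1,133.81 thousand.
Not in labor force = 454.15 + 134.30 + 7.52 + 140.26 = 736.23 thousand (those not working and not actively searching are outside the labor force — including those who want a job but have given up searching).
Civilian working-age population = 1,133.81 + 736.23 = 1,870.04 thousand.
Unemployment rate = 65.57 / 1,133.81 = 5.78%.
Labor force participation rate = 1,133.81 / 1,870.04 = 60.63%.

Unemployment rate ≈ 5.78%; labor force participation rate ≈ 60.63%.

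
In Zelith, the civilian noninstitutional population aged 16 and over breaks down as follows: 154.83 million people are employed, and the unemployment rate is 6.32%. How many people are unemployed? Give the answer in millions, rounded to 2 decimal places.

About 10.45 million are unemployed.

Let U be the number unemployed. The labor force is E + U, and U/(E+U) = 0.0632.
So U = 0.0632 × 154.83 / (1 − 0.0632) = 9.7853 / 0.9368 ≈ 10.45 million.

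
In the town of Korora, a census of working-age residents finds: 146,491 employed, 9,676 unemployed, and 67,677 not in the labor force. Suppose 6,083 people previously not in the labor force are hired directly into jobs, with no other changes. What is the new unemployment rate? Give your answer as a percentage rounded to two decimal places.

New unemployment rate ≈ 5.96%.

Initially, labor force = 146,491 + 9,676 = 156,167, so u = 9,676/156,167 = 6.20%.
After the change, employed and labor force both rise by 6,083; unemployed unchanged → E = 152,574, U = 9,676, labor force = 162,250.
New unemployment rate = 9,676 / 162,250 = 5.96%.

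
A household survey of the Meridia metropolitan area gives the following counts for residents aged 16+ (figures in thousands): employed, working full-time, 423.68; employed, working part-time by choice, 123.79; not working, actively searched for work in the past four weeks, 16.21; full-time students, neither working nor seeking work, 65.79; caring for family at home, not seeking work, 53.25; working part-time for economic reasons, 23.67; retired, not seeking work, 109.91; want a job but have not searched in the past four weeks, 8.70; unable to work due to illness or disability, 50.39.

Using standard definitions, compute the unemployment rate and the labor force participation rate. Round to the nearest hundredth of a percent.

Unemployment rate ≈ 2.76%; labor force participation rate ≈ 67.10%.

Employed = 423.68 + 123.79 + 23.67 = 571.14 thousand (anyone who worked, including part-time for economic reasons, counts as employed).
Unemployed = 16.21 thousand.
Labor force = 571.14 + 16.21 = 587.35 thousand.
Not in labor force = 65.79 + 53.25 + 109.91 + 8.70 + 50.39 = 288.04 thousand (those not working and not actively searching are outside the labor force — including those who want a job but have given up searching).
Civilian working-age population = 587.35 + 288.04 = 875.39 thousand.
Unemployment rate = 16.21 / 587.35 = 2.76%.
Labor force participation rate = 587.35 / 875.39 = 67.10%.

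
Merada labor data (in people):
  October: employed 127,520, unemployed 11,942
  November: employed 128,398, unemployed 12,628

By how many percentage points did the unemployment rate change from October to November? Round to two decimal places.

The unemployment rate changed by +0.39 percentage points.

October: labor force = 127,520 + 11,942 = 139,462; u = 11,942/139,462 = 8.56%.
November: labor force = 128,398 + 12,628 = 141,026; u = 12,628/141,026 = 8.95%.
Change = 8.95% − 8.56% = +0.39 pp.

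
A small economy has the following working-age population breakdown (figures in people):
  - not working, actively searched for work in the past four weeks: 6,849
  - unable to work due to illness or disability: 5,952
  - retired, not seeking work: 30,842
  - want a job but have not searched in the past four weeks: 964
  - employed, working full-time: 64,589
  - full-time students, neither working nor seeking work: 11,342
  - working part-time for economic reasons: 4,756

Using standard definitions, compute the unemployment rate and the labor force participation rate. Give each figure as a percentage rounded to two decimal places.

Employed = 64,589 + 4,756 = 69,345 (anyone who worked, including part-time for economic reasons, counts as employed).
Unemployed = 6,849.
Labor force = 69,345 + 6,849 = 76,194.
Not in labor force = 5,952 + 30,842 + 964 + 11,342 = 49,100 (those not working and not actively searching are outside the labor force — including those who want a job but have given up searching).
Civilian working-age population = 76,194 + 49,100 = 125,294.
Unemployment rate = 6,849 / 76,194 = 8.99%.
Labor force participation rate = 76,194 / 125,294 = 60.81%.

Unemployment rate ≈ 8.99%; labor force participation rate ≈ 60.81%.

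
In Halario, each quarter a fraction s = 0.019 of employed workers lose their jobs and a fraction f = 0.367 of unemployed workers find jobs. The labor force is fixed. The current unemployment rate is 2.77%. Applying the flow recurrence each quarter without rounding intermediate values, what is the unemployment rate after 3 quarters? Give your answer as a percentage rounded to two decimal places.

With a fixed labor force, u_{t+1} = u_t + s·(1−u_t) − f·u_t = u_t·(1−s−f) + s.
Here 1−s−f = 0.614 and s = 0.019.
u_1 = 0.027700 × 0.614 + 0.019 = 0.036008.
u_2 = 0.036008 × 0.614 + 0.019 = 0.041109.
u_3 = 0.041109 × 0.614 + 0.019 = 0.044241.

Unemployment rate after three quarters ≈ 4.42%.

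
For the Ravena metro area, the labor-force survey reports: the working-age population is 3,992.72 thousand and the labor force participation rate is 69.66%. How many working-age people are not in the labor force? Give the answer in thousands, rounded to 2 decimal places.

Share not in the labor force = 1 − 0.6966 = 0.3034.
Not in labor force = 0.3034 × 3,992.72 ≈ 1,211.39 thousand.

About 1,211.39 thousand are not in the labor force.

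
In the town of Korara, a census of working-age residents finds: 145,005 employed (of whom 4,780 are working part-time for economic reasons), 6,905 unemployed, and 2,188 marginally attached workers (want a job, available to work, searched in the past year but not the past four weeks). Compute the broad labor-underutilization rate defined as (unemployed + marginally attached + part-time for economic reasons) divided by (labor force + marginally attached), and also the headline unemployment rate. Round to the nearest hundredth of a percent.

Broad underutilization rate ≈ 9.00%; headline unemployment rate ≈ 4.55%.

Labor force = 145,005 + 6,905 = 151,910.
Numerator = 6,905 + 2,188 + 4,780 = 13,873.
Denominator = 151,910 + 2,188 = 154,098.
Broad rate = 13,873 / 154,098 = 9.00%.
Headline unemployment rate = 6,905 / 151,910 = 4.55%.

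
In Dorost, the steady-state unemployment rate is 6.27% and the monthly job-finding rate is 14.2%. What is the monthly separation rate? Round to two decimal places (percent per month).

Separation rate ≈ 0.95% per month.

From u* = s/(s+f): s = u·f/(1−u).
s = 0.0627 × 14.2 / (1 − 0.0627) = 0.8903 / 0.9373 ≈ 0.95% per month.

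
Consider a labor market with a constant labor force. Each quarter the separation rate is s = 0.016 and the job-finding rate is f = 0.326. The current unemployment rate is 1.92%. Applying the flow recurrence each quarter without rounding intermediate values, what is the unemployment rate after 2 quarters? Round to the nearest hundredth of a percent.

Unemployment rate after two quarters ≈ 3.48%.

With a fixed labor force, u_{t+1} = u_t + s·(1−u_t) − f·u_t = u_t·(1−s−f) + s.
Here 1−s−f = 0.658 and s = 0.016.
u_1 = 0.019200 × 0.658 + 0.016 = 0.028634.
u_2 = 0.028634 × 0.658 + 0.016 = 0.034841.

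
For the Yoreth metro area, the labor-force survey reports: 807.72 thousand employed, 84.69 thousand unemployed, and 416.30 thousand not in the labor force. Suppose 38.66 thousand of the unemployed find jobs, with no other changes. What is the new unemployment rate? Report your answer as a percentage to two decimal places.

New unemployment rate ≈ 5.16%.

Initially, labor force = 807.72 + 84.69 = 892.41 thousand, so u = 84.69/892.41 = 9.49%.
After the change, unemployed falls and employed rises by 38.66; labor force unchanged → E = 846.38, U = 46.03, labor force = 892.41 thousand.
New unemployment rate = 46.03 / 892.41 = 5.16%.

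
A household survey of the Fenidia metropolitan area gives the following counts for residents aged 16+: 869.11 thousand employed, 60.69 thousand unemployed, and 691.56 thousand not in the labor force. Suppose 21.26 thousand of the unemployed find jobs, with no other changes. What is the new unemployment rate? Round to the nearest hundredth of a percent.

Initially, labor force = 869.11 + 60.69 = 929.80 thousand, so u = 60.69/929.80 = 6.53%.
After the change, unemployed falls and employed rises by 21.26; labor force unchanged → E = 890.37, U = 39.43, labor force = 929.80 thousand.
New unemployment rate = 39.43 / 929.80 = 4.24%.

New unemployment rate ≈ 4.24%.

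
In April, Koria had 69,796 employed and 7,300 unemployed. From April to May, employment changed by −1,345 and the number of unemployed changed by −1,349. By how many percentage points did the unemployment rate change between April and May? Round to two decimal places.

April: labor force = 69,796 + 7,300 = 77,096; u = 7,300/77,096 = 9.47%.
May: labor force = 68,451 + 5,951 = 74,402; u = 5,951/74,402 = 8.00%.
Change = 8.00% − 9.47% = −1.47 pp.

The unemployment rate changed by −1.47 percentage points.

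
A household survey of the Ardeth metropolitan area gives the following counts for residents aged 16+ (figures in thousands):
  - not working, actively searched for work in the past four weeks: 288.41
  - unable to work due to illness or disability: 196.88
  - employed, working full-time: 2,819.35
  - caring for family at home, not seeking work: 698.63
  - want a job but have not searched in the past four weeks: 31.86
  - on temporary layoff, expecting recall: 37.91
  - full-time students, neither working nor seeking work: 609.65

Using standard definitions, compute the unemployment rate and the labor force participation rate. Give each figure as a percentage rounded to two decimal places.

Unemployment rate ≈ 10.37%; labor force participation rate ≈ 67.18%.

Employed = 2,819.35 thousand.
Unemployed = 288.41 + 37.91 = 326.32 thousand (jobless and actively searching, or on temporary layoff).
Labor force = 2,819.35 + 326.32 = 3,145.67 thousand.
Not in labor force = 196.88 + 698.63 + 31.86 + 609.65 = 1,537.02 thousand (those not working and not actively searching are outside the labor force — including those who want a job but have given up searching).
Civilian working-age population = 3,145.67 + 1,537.02 = 4,682.69 thousand.
Unemployment rate = 326.32 / 3,145.67 = 10.37%.
Labor force participation rate = 3,145.67 / 4,682.69 = 67.18%.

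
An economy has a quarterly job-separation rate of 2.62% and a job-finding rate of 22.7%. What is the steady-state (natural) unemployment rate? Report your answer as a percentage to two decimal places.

Steady-state unemployment rate ≈ 10.35%.

At steady state the flows balance: s·E = f·U, so U/(E+U) = s/(s+f).
u* = 2.62 / (2.62 + 22.7) = 2.62 / 25.32 = 10.35%.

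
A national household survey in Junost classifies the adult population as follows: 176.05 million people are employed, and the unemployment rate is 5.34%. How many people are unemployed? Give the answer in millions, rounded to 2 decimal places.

About 9.93 million are unemployed.

Let U be the number unemployed. The labor force is E + U, and U/(E+U) = 0.0534.
So U = 0.0534 × 176.05 / (1 − 0.0534) = 9.4011 / 0.9466 ≈ 9.93 million.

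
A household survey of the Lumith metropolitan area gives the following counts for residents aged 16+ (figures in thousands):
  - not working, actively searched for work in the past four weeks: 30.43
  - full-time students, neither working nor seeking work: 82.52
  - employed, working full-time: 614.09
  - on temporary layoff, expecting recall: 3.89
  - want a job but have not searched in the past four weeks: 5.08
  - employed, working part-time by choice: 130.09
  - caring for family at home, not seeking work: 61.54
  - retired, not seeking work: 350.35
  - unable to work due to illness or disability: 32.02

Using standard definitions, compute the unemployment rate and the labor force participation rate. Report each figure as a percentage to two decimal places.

Employed = 614.09 + 130.09 = 744.18 thousand.
Unemployed = 30.43 + 3.89 = 34.32 thousand (jobless and actively searching, or on temporary layoff).
Labor force = 744.18 + 34.32 = 778.50 thousand.
Not in labor force = 82.52 + 5.08 + 61.54 + 350.35 + 32.02 = 531.51 thousand (those not working and not actively searching are outside the labor force — including those who want a job but have given up searching).
Civilian working-age population = 778.50 + 531.51 = 1,310.01 thousand.
Unemployment rate = 34.32 / 778.50 = 4.41%.
Labor force participation rate = 778.50 / 1,310.01 = 59.43%.

Unemployment rate ≈ 4.41%; labor force participation rate ≈ 59.43%.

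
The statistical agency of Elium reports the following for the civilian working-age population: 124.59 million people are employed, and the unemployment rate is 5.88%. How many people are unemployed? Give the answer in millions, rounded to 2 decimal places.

About 7.78 million are unemployed.

Let U be the number unemployed. The labor force is E + U, and U/(E+U) = 0.0588.
So U = 0.0588 × 124.59 / (1 − 0.0588) = 7.3259 / 0.9412 ≈ 7.78 million.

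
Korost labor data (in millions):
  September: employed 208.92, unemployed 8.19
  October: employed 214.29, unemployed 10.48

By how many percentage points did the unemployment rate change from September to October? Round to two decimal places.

The unemployment rate changed by +0.89 percentage points.

September: labor force = 208.92 + 8.19 = 217.11; u = 8.19/217.11 = 3.77%.
October: labor force = 214.29 + 10.48 = 224.77; u = 10.48/224.77 = 4.66%.
Change = 4.66% − 3.77% = +0.89 pp.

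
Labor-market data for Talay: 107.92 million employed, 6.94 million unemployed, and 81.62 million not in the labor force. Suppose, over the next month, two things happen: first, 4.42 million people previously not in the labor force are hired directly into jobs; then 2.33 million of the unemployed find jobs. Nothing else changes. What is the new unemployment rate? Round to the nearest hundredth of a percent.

Initially, labor force = 107.92 + 6.94 = 114.86 million, so u = 6.94/114.86 = 6.04%.
After the first change, employed and labor force both rise by 4.42; unemployed unchanged → E = 112.34, U = 6.94, labor force = 119.28 million.
After the second change, unemployed falls and employed rises by 2.33; labor force unchanged → E = 114.67, U = 4.61, labor force = 119.28 million.
New unemployment rate = 4.61 / 119.28 = 3.86%.

New unemployment rate ≈ 3.86%.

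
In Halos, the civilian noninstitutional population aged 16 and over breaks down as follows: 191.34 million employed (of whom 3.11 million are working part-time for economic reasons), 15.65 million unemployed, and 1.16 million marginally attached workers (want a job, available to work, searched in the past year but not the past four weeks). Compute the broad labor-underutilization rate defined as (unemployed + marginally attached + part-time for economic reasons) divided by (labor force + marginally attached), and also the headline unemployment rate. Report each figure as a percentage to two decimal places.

Labor force = 191.34 + 15.65 = 206.99 million.
Numerator = 15.65 + 1.16 + 3.11 = 19.92 million.
Denominator = 206.99 + 1.16 = 208.15 million.
Broad rate = 19.92 / 208.15 = 9.57%.
Headline unemployment rate = 15.65 / 206.99 = 7.56%.

Broad underutilization rate ≈ 9.57%; headline unemployment rate ≈ 7.56%.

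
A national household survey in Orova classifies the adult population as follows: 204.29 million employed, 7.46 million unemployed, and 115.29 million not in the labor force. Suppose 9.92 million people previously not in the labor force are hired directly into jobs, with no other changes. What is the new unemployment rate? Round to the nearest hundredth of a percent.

Initially, labor force = 204.29 + 7.46 = 211.75 million, so u = 7.46/211.75 = 3.52%.
After the change, employed and labor force both rise by 9.92; unemployed unchanged → E = 214.21, U = 7.46, labor force = 221.67 million.
New unemployment rate = 7.46 / 221.67 = 3.37%.

New unemployment rate ≈ 3.37%.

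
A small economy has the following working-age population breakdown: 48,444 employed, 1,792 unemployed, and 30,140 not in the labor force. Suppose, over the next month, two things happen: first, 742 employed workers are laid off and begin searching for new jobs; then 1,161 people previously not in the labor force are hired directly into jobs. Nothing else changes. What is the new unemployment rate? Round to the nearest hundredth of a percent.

Initially, labor force = 48,444 + 1,792 = 50,236, so u = 1,792/50,236 = 3.57%.
After the first change, employed falls and unemployed rises by 742; labor force unchanged → E = 47,702, U = 2,534, labor force = 50,236.
After the second change, employed and labor force both rise by 1,161; unemployed unchanged → E = 48,863, U = 2,534, labor force = 51,397.
New unemployment rate = 2,534 / 51,397 = 4.93%.

New unemployment rate ≈ 4.93%.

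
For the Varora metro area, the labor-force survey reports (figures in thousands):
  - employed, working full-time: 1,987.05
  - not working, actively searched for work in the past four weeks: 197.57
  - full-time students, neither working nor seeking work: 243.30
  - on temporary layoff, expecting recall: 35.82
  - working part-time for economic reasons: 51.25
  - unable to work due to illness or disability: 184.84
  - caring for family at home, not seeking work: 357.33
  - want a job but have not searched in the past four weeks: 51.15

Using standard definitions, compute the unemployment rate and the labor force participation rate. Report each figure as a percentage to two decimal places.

Employed = 1,987.05 + 51.25 = 2,038.30 thousand (anyone who worked, including part-time for economic reasons, counts as employed).
Unemployed = 197.57 + 35.82 = 233.39 thousand (jobless and actively searching, or on temporary layoff).
Labor force = 2,038.30 + 233.39 = 2,271.69 thousand.
Not in labor force = 243.30 + 184.84 + 357.33 + 51.15 = 836.62 thousand (those not working and not actively searching are outside the labor force — including those who want a job but have given up searching).
Civilian working-age population = 2,271.69 + 836.62 = 3,108.31 thousand.
Unemployment rate = 233.39 / 2,271.69 = 10.27%.
Labor force participation rate = 2,271.69 / 3,108.31 = 73.08%.

Unemployment rate ≈ 10.27%; labor force participation rate ≈ 73.08%.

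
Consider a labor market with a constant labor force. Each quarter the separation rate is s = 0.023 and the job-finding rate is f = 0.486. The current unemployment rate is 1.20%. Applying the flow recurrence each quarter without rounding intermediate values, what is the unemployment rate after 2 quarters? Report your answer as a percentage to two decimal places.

With a fixed labor force, u_{t+1} = u_t + s·(1−u_t) − f·u_t = u_t·(1−s−f) + s.
Here 1−s−f = 0.491 and s = 0.023.
u_1 = 0.012000 × 0.491 + 0.023 = 0.028892.
u_2 = 0.028892 × 0.491 + 0.023 = 0.037186.

Unemployment rate after two quarters ≈ 3.72%.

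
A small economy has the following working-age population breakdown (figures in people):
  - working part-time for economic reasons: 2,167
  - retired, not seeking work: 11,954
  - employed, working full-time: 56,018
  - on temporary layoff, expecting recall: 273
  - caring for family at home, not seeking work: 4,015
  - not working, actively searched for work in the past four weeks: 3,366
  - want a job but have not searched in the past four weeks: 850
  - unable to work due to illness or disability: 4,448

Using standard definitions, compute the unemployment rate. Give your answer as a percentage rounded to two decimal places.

Employed = 2,167 + 56,018 = 58,185 (anyone who worked, including part-time for economic reasons, counts as employed).
Unemployed = 273 + 3,366 = 3,639 (jobless and actively searching, or on temporary layoff).
Labor force = 58,185 + 3,639 = 61,824.
Unemployment rate = 3,639 / 61,824 = 5.89%.

Unemployment rate ≈ 5.89%.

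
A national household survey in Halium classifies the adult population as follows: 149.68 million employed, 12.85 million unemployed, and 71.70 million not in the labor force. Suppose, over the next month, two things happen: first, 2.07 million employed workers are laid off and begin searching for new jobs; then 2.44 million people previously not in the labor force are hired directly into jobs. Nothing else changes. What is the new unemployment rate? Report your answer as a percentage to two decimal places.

New unemployment rate ≈ 9.04%.

Initially, labor force = 149.68 + 12.85 = 162.53 million, so u = 12.85/162.53 = 7.91%.
After the first change, employed falls and unemployed rises by 2.07; labor force unchanged → E = 147.61, U = 14.92, labor force = 162.53 million.
After the second change, employed and labor force both rise by 2.44; unemployed unchanged → E = 150.05, U = 14.92, labor force = 164.97 million.
New unemployment rate = 14.92 / 164.97 = 9.04%.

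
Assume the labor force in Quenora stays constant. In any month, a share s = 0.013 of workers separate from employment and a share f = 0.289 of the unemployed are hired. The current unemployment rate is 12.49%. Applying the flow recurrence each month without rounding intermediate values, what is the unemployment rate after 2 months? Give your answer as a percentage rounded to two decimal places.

Unemployment rate after two months ≈ 8.29%.

With a fixed labor force, u_{t+1} = u_t + s·(1−u_t) − f·u_t = u_t·(1−s−f) + s.
Here 1−s−f = 0.698 and s = 0.013.
u_1 = 0.124900 × 0.698 + 0.013 = 0.100180.
u_2 = 0.100180 × 0.698 + 0.013 = 0.082926.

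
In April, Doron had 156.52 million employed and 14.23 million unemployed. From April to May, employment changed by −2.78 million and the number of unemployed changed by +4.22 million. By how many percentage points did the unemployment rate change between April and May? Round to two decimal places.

April: labor force = 156.52 + 14.23 = 170.75; u = 14.23/170.75 = 8.33%.
May: labor force = 153.74 + 18.45 = 172.19; u = 18.45/172.19 = 10.71%.
Change = 10.71% − 8.33% = +2.38 pp.

The unemployment rate changed by +2.38 percentage points.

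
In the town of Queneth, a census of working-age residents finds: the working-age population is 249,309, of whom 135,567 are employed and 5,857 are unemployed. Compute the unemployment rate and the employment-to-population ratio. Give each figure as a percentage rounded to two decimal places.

Unemployment rate ≈ 4.14%; employment-population ratio ≈ 54.38%.

Labor force = employed + unemployed = 135,567 + 5,857 = 141,424.
Unemployment rate = 5,857 / 141,424 = 4.14%.
Employment-population ratio = 135,567 / 249,309 = 54.38%.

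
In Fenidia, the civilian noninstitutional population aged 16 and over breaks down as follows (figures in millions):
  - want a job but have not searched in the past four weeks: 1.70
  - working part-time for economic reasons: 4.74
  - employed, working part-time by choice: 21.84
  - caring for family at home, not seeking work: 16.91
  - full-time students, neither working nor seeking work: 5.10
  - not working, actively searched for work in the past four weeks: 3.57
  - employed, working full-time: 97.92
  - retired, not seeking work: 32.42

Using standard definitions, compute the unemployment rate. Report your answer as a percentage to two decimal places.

Unemployment rate ≈ 2.79%.

Employed = 4.74 + 21.84 + 97.92 = 124.50 million (anyone who worked, including part-time for economic reasons, counts as employed).
Unemployed = 3.57 million.
Labor force = 124.50 + 3.57 = 128.07 million.
Unemployment rate = 3.57 / 128.07 = 2.79%.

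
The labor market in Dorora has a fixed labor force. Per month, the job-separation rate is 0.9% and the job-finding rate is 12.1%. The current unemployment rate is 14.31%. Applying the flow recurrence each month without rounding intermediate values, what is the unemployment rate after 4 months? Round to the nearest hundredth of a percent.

Unemployment rate after four months ≈ 11.16%.

With a fixed labor force, u_{t+1} = u_t + s·(1−u_t) − f·u_t = u_t·(1−s−f) + s.
Here 1−s−f = 0.870 and s = 0.009.
u_1 = 0.143100 × 0.870 + 0.009 = 0.133497.
u_2 = 0.133497 × 0.870 + 0.009 = 0.125142.
u_3 = 0.125142 × 0.870 + 0.009 = 0.117874.
u_4 = 0.117874 × 0.870 + 0.009 = 0.111550.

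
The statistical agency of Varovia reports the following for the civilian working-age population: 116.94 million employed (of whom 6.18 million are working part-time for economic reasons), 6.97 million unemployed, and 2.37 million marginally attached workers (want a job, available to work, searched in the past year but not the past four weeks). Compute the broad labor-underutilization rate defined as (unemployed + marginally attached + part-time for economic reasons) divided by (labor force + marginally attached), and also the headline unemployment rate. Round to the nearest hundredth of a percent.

Broad underutilization rate ≈ 12.29%; headline unemployment rate ≈ 5.63%.

Labor force = 116.94 + 6.97 = 123.91 million.
Numerator = 6.97 + 2.37 + 6.18 = 15.52 million.
Denominator = 123.91 + 2.37 = 126.28 million.
Broad rate = 15.52 / 126.28 = 12.29%.
Headline unemployment rate = 6.97 / 123.91 = 5.63%.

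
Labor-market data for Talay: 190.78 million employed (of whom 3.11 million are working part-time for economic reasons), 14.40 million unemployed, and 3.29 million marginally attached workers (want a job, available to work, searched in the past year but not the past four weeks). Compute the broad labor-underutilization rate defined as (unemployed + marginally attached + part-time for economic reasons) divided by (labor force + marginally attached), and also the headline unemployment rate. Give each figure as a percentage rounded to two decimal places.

Labor force = 190.78 + 14.40 = 205.18 million.
Numerator = 14.40 + 3.29 + 3.11 = 20.80 million.
Denominator = 205.18 + 3.29 = 208.47 million.
Broad rate = 20.80 / 208.47 = 9.98%.
Headline unemployment rate = 14.40 / 205.18 = 7.02%.

Broad underutilization rate ≈ 9.98%; headline unemployment rate ≈ 7.02%.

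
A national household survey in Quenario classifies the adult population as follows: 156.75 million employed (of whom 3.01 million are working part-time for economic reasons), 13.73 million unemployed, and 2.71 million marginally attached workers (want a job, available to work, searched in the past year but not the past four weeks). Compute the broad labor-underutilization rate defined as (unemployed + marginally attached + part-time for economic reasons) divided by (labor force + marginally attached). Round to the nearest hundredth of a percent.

Broad underutilization rate ≈ 11.23%.

Labor force = 156.75 + 13.73 = 170.48 million.
Numerator = 13.73 + 2.71 + 3.01 = 19.45 million.
Denominator = 170.48 + 2.71 = 173.19 million.
Broad rate = 19.45 / 173.19 = 11.23%.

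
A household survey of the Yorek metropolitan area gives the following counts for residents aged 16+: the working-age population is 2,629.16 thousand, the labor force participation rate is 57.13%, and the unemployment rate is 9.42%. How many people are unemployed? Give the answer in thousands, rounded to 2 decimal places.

About 141.49 thousand are unemployed.

Labor force = 0.5713 × 2,629.16 = 1,502.04 thousand.
Unemployed = 0.0942 × 1,502.04 ≈ 141.49 thousand.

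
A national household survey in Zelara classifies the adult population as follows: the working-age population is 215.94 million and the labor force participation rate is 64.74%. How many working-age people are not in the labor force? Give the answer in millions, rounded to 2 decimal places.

About 76.14 million are not in the labor force.

Share not in the labor force = 1 − 0.6474 = 0.3526.
Not in labor force = 0.3526 × 215.94 ≈ 76.14 million.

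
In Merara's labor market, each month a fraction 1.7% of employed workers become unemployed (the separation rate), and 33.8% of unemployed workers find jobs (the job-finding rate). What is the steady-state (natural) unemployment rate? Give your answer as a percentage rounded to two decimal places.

At steady state the flows balance: s·E = f·U, so U/(E+U) = s/(s+f).
u* = 1.7 / (1.7 + 33.8) = 1.7 / 35.50 = 4.79%.

Steady-state unemployment rate ≈ 4.79%.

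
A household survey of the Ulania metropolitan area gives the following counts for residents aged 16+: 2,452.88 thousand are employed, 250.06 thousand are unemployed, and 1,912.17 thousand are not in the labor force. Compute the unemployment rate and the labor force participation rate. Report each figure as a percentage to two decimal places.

Labor force = employed + unemployed = 2,452.88 + 250.06 = 2,702.94 thousand.
Working-age population = 2,702.94 + 1,912.17 = 4,615.11 thousand.
Unemployment rate = 250.06 / 2,702.94 = 9.25%.
Labor force participation rate = 2,702.94 / 4,615.11 = 58.57%.

Unemployment rate ≈ 9.25%; labor force participation rate ≈ 58.57%.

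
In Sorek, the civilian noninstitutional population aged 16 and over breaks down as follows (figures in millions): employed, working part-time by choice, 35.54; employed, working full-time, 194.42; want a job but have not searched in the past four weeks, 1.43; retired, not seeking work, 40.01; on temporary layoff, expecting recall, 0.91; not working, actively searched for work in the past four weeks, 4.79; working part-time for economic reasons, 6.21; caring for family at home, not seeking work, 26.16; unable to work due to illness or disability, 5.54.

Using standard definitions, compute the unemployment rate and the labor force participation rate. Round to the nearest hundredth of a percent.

Employed = 35.54 + 194.42 + 6.21 = 236.17 million (anyone who worked, including part-time for economic reasons, counts as employed).
Unemployed = 0.91 + 4.79 = 5.70 million (jobless and actively searching, or on temporary layoff).
Labor force = 236.17 + 5.70 = 241.87 million.
Not in labor force = 1.43 + 40.01 + 26.16 + 5.54 = 73.14 million (those not working and not actively searching are outside the labor force — including those who want a job but have given up searching).
Civilian working-age population = 241.87 + 73.14 = 315.01 million.
Unemployment rate = 5.70 / 241.87 = 2.36%.
Labor force participation rate = 241.87 / 315.01 = 76.78%.

Unemployment rate ≈ 2.36%; labor force participation rate ≈ 76.78%.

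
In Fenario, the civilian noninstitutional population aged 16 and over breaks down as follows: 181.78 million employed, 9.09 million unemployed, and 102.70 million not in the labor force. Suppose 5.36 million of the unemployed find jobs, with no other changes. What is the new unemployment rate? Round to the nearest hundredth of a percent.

New unemployment rate ≈ 1.95%.

Initially, labor force = 181.78 + 9.09 = 190.87 million, so u = 9.09/190.87 = 4.76%.
After the change, unemployed falls and employed rises by 5.36; labor force unchanged → E = 187.14, U = 3.73, labor force = 190.87 million.
New unemployment rate = 3.73 / 190.87 = 1.95%.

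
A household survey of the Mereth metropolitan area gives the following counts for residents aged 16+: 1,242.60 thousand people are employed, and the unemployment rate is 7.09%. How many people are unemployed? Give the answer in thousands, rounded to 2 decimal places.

Let U be the number unemployed. The labor force is E + U, and U/(E+U) = 0.0709.
So U = 0.0709 × 1,242.60 / (1 − 0.0709) = 88.1003 / 0.9291 ≈ 94.82 thousand.

About 94.82 thousand are unemployed.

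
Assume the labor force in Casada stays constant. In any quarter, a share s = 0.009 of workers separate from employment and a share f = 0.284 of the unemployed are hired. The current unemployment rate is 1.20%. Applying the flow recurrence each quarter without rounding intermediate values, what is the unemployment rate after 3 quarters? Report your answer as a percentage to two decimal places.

With a fixed labor force, u_{t+1} = u_t + s·(1−u_t) − f·u_t = u_t·(1−s−f) + s.
Here 1−s−f = 0.707 and s = 0.009.
u_1 = 0.012000 × 0.707 + 0.009 = 0.017484.
u_2 = 0.017484 × 0.707 + 0.009 = 0.021361.
u_3 = 0.021361 × 0.707 + 0.009 = 0.024102.

Unemployment rate after three quarters ≈ 2.41%.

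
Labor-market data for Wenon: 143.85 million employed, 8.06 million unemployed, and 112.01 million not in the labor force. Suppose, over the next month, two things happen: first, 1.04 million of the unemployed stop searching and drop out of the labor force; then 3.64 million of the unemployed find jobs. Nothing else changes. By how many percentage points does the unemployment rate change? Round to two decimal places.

Initially, labor force = 143.85 + 8.06 = 151.91 million, so u = 8.06/151.91 = 5.31%.
After the first change, unemployed and labor force both fall by 1.04 → E = 143.85, U = 7.02, labor force = 150.87 million.
After the second change, unemployed falls and employed rises by 3.64; labor force unchanged → E = 147.49, U = 3.38, labor force = 150.87 million.
New unemployment rate = 3.38 / 150.87 = 2.24%.
Change = 2.24% − 5.31% = −3.07 percentage points.

The unemployment rate changes by −3.07 percentage points.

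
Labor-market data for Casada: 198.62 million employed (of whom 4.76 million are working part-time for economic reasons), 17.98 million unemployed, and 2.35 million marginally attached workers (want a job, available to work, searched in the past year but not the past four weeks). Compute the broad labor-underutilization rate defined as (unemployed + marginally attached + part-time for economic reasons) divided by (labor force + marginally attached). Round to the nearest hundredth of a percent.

Labor force = 198.62 + 17.98 = 216.60 million.
Numerator = 17.98 + 2.35 + 4.76 = 25.09 million.
Denominator = 216.60 + 2.35 = 218.95 million.
Broad rate = 25.09 / 218.95 = 11.46%.

Broad underutilization rate ≈ 11.46%.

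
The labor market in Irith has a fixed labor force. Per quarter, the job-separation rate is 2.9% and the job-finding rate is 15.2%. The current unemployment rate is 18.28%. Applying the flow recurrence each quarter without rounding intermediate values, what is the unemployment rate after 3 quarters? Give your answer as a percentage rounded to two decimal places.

Unemployment rate after three quarters ≈ 17.26%.

With a fixed labor force, u_{t+1} = u_t + s·(1−u_t) − f·u_t = u_t·(1−s−f) + s.
Here 1−s−f = 0.819 and s = 0.029.
u_1 = 0.182800 × 0.819 + 0.029 = 0.178713.
u_2 = 0.178713 × 0.819 + 0.029 = 0.175366.
u_3 = 0.175366 × 0.819 + 0.029 = 0.172625.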